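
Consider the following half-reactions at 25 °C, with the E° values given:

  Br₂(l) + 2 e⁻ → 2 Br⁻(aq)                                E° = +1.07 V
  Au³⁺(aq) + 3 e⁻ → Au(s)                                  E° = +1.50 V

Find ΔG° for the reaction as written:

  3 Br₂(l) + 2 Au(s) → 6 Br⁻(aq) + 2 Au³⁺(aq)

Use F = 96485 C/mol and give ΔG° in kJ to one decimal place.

As written, Br₂/Br⁻ is reduced (cathode) and Au³⁺/Au is oxidised (anode), so E°cell = (+1.07) − (+1.50) = -0.43 V.
Balancing electrons gives n = 6.
ΔG° = −nFE° = −(6)(96485)(-0.43) = 248,931 J = +248.9 kJ.

+248.9 kJ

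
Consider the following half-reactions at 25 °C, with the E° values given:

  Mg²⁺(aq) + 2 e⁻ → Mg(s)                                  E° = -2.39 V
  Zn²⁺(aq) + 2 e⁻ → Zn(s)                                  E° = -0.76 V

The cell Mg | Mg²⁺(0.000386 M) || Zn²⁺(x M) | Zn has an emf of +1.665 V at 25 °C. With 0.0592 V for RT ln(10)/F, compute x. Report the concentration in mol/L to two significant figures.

Zn²⁺/Zn is the cathode, Mg²⁺/Mg the anode: E°cell = +1.63 V, n = 2.
Overall reaction: Zn²⁺(aq) + Mg(s) → Zn(s) + Mg²⁺(aq); Q = [Mg²⁺]^1/[Zn²⁺]^1.
From E = E° − (0.0592/n) log Q: log Q = (E° − E)·n/0.0592 = (+1.63 − (+1.665))·2/0.0592 = -1.1824.
So 1·log[Zn²⁺] = 1·log(0.000386) − log Q = -3.4134 − (-1.1824) = -2.2310; [Zn²⁺] = 10^(-2.2310) ≈ 0.0059 M.

0.0059 M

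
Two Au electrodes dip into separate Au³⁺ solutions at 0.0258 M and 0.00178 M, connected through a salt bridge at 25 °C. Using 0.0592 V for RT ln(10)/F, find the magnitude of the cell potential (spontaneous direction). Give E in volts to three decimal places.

For a concentration cell E°cell = 0. The 0.0258 M side is the cathode (reduction is favoured where [Au³⁺] is higher).
With n = 3, E = −(0.0592/3) log([Au³⁺]ₐₙ/[Au³⁺]꜀ₐₜ) = −(0.0592/3) log(0.00178/0.0258) = −(0.0592/3)(-1.161) = +0.023 V.

+0.023 V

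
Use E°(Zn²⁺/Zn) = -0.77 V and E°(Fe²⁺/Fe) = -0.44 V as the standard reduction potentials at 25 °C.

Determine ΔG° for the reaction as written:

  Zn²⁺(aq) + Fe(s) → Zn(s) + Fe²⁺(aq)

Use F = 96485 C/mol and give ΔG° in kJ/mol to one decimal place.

+63.7 kJ/mol

As written, Zn²⁺/Zn is reduced (cathode) and Fe²⁺/Fe is oxidised (anode), so E°cell = (-0.77) − (-0.44) = -0.33 V.
Balancing electrons gives n = 2.
ΔG° = −nFE° = −(2)(96485)(-0.33) = 63,680 J = +63.7 kJ/mol.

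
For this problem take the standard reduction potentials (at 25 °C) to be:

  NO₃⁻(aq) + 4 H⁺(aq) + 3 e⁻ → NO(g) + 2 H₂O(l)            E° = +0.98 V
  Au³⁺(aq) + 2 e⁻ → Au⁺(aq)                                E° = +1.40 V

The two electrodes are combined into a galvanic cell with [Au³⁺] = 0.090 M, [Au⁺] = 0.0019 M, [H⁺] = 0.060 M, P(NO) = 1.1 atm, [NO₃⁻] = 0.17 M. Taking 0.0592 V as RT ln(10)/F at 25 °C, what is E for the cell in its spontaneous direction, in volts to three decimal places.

Au³⁺/Au⁺ is the cathode (higher E°), NO₃⁻/NO the anode: E°cell = +1.40 − (+0.98) = +0.42 V, n = 6.
Overall: 3 Au³⁺(aq) + 2 NO(g) + 4 H₂O(l) → 3 Au⁺(aq) + 2 NO₃⁻(aq) + 8 H⁺(aq)
Q = [Au⁺]^3·[NO₃⁻]^2·[H⁺]^8 / ([Au³⁺]^3·P(NO)^2); log Q = -16.423.
E = E° − (0.0592/n) log Q = +0.42 − (0.0592/6)(-16.423) = +0.582 V.

+0.582 V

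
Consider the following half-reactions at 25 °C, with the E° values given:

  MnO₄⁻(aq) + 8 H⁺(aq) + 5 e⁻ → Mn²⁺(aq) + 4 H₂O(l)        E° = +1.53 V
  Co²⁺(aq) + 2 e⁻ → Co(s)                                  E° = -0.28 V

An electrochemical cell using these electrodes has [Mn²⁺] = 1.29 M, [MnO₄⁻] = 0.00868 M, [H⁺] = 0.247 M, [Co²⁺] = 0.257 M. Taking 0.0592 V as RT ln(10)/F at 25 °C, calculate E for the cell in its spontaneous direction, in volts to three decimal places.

+1.744 V

MnO₄⁻/Mn²⁺ is the cathode (higher E°), Co²⁺/Co the anode: E°cell = +1.53 − (-0.28) = +1.81 V, n = 10.
Overall: 2 MnO₄⁻(aq) + 16 H⁺(aq) + 5 Co(s) → 2 Mn²⁺(aq) + 8 H₂O(l) + 5 Co²⁺(aq)
Q = [Mn²⁺]^2·[Co²⁺]^5 / ([MnO₄⁻]^2·[H⁺]^16); log Q = 11.111.
E = E° − (0.0592/n) log Q = +1.81 − (0.0592/10)(11.111) = +1.744 V.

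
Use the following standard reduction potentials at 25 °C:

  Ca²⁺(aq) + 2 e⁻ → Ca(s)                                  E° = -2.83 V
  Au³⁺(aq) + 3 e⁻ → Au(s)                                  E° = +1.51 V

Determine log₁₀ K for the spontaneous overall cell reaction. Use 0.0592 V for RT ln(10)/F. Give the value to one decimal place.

439.9

Cathode: Au³⁺/Au; anode: Ca²⁺/Ca. E°cell = +4.34 V, n = 6.
log K = nE°cell / 0.0592 = (6)(+4.34) / 0.0592 = 439.9.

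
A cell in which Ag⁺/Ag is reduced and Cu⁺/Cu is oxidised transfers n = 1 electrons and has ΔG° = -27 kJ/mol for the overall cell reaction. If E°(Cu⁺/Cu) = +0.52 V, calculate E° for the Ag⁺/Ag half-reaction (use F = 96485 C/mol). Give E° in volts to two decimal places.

E°cell = −ΔG°/(nF) = −(-27×10³)/((1)(96485)) = +0.280 V.
Since Ag⁺/Ag is the cathode and Cu⁺/Cu the anode, E°cell = E°(Ag⁺/Ag) − E°(Cu⁺/Cu).
So E°(Ag⁺/Ag) = E°cell + E°(Cu⁺/Cu) = +0.280 + (+0.52) = +0.80 V.

+0.80 V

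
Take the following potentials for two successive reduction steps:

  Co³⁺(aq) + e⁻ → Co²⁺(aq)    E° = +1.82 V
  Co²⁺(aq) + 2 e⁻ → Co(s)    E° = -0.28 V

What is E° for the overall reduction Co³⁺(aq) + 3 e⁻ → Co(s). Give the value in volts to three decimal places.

Adding the free-energy changes (−nFE°) of the two steps gives −n₃FE°₃ = −n₁FE°₁ − n₂FE°₂.
E°₃ = (1×+1.82 + 2×-0.28) / 3 = (+1.260) / 3 = +0.420 V.
E° values themselves are not directly additive — weighting by electron count is essential.

+0.420 V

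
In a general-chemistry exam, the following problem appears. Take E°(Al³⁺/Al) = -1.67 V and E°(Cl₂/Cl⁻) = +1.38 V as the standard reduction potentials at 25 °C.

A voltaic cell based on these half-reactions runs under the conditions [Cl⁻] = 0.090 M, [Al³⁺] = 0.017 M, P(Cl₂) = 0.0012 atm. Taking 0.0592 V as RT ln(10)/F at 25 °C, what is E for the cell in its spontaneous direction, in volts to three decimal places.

Cl₂/Cl⁻ is the cathode (higher E°), Al³⁺/Al the anode: E°cell = +1.38 − (-1.67) = +3.05 V, n = 6.
Overall: 3 Cl₂(g) + 2 Al(s) → 6 Cl⁻(aq) + 2 Al³⁺(aq)
Q = [Cl⁻]^6·[Al³⁺]^2 / (P(Cl₂)^3); log Q = -1.051.
E = E° − (0.0592/n) log Q = +3.05 − (0.0592/6)(-1.051) = +3.060 V.

+3.060 V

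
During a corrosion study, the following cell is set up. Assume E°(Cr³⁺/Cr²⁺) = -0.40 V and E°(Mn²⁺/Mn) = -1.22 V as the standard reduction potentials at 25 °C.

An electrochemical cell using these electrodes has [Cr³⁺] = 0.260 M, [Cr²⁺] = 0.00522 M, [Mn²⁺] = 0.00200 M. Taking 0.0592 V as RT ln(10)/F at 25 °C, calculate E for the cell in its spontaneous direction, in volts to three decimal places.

+1.000 V

Cr³⁺/Cr²⁺ is the cathode (higher E°), Mn²⁺/Mn the anode: E°cell = -0.40 − (-1.22) = +0.82 V, n = 2.
Overall: 2 Cr³⁺(aq) + Mn(s) → 2 Cr²⁺(aq) + Mn²⁺(aq)
Q = [Cr²⁺]^2·[Mn²⁺] / ([Cr³⁺]^2); log Q = -6.094.
E = E° − (0.0592/n) log Q = +0.82 − (0.0592/2)(-6.094) = +1.000 V.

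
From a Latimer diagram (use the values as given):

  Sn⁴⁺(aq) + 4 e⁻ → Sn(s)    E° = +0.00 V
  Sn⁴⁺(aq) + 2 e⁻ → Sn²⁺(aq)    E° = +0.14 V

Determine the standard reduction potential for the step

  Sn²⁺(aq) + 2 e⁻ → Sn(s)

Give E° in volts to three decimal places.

-0.140 V

Sequential free energies add, so n₃E°₃ = n₁E°₁ + n₂E°₂.
With n₃ = 4, and the known step contributing 2×(+0.14) V, the unknown satisfies 2·E° = 4×(+0.00) − 2×(+0.14) = -0.280.
E° = -0.280 / 2 = -0.140 V.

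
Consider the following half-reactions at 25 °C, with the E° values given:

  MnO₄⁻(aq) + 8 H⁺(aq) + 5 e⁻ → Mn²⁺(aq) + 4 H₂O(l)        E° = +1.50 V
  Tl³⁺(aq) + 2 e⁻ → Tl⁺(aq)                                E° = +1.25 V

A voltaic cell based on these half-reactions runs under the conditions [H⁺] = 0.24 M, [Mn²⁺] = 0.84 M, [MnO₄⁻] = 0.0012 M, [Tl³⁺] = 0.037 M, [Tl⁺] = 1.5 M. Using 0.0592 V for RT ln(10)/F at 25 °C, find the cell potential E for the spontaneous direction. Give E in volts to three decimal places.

+0.205 V

MnO₄⁻/Mn²⁺ is the cathode (higher E°), Tl³⁺/Tl⁺ the anode: E°cell = +1.50 − (+1.25) = +0.25 V, n = 10.
Overall: 2 MnO₄⁻(aq) + 16 H⁺(aq) + 5 Tl⁺(aq) → 2 Mn²⁺(aq) + 8 H₂O(l) + 5 Tl³⁺(aq)
Q = [Mn²⁺]^2·[Tl³⁺]^5 / ([MnO₄⁻]^2·[H⁺]^16·[Tl⁺]^5); log Q = 7.567.
E = E° − (0.0592/n) log Q = +0.25 − (0.0592/10)(7.567) = +0.205 V.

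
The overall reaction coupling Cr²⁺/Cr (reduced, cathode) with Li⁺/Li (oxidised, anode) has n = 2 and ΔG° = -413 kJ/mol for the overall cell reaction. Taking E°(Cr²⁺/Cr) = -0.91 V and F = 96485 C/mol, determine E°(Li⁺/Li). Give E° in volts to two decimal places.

-3.05 V

E°cell = −ΔG°/(nF) = −(-413×10³)/((2)(96485)) = +2.140 V.
Since Cr²⁺/Cr is the cathode and Li⁺/Li the anode, E°cell = E°(Cr²⁺/Cr) − E°(Li⁺/Li).
So E°(Li⁺/Li) = E°(Cr²⁺/Cr) − E°cell = (-0.91) − (+2.140) = -3.05 V.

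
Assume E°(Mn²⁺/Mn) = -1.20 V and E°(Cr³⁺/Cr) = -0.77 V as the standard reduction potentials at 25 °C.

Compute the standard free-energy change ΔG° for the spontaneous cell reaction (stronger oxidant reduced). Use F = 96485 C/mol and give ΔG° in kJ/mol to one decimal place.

Cr³⁺/Cr (E° = -0.77 V) is the cathode; Mn²⁺/Mn (E° = -1.20 V) is the anode, so E°cell = +0.43 V.
Balancing electrons gives n = 6 (lcm of 3 and 2).
ΔG° = −nFE° = −(6)(96485)(+0.43) = -248,931 J = -248.9 kJ/mol.

-248.9 kJ/mol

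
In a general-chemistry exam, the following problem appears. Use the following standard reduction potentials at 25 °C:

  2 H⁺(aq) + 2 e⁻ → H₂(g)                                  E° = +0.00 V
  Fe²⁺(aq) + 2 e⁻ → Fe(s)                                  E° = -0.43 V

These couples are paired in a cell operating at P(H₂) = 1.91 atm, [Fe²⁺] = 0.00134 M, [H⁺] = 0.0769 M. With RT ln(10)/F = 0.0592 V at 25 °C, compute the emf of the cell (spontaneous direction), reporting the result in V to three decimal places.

H⁺/H₂ is the cathode (higher E°), Fe²⁺/Fe the anode: E°cell = +0.00 − (-0.43) = +0.43 V, n = 2.
Overall: 2 H⁺(aq) + Fe(s) → H₂(g) + Fe²⁺(aq)
Q = P(H₂)·[Fe²⁺] / ([H⁺]^2); log Q = -0.364.
E = E° − (0.0592/n) log Q = +0.43 − (0.0592/2)(-0.364) = +0.441 V.

+0.441 V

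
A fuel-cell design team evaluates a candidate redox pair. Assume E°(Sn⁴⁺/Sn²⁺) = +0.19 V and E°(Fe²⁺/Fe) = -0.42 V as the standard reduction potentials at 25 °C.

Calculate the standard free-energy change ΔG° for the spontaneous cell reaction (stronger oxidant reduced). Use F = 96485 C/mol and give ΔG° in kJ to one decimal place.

Sn⁴⁺/Sn²⁺ (E° = +0.19 V) is the cathode; Fe²⁺/Fe (E° = -0.42 V) is the anode, so E°cell = +0.61 V.
Balancing electrons gives n = 2 (lcm of 2 and 2).
ΔG° = −nFE° = −(2)(96485)(+0.61) = -117,712 J = -117.7 kJ.

-117.7 kJ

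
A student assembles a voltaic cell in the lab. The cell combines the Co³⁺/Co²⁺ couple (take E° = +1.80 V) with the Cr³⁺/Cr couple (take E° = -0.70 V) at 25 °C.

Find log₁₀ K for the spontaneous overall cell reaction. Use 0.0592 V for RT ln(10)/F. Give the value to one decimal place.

126.7

Cathode: Co³⁺/Co²⁺; anode: Cr³⁺/Cr. E°cell = +2.50 V, n = 3.
log K = nE°cell / 0.0592 = (3)(+2.50) / 0.0592 = 126.7.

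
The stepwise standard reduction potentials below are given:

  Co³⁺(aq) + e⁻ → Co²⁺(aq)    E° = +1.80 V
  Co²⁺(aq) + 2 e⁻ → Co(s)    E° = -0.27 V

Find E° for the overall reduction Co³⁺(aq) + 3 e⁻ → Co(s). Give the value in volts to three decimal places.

Since ΔG° = −nFE° is additive over sequential reductions, n₃E°₃ = n₁E°₁ + n₂E°₂.
E°₃ = (1×+1.80 + 2×-0.27) / 3 = (+1.260) / 3 = +0.420 V.
E° values themselves are not directly additive — weighting by electron count is essential.

+0.420 V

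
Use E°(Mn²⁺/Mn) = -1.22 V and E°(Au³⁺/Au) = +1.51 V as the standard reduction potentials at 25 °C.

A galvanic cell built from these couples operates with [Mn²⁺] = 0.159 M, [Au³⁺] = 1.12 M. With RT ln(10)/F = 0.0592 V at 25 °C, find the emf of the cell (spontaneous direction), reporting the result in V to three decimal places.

+2.755 V

Au³⁺/Au is the cathode (higher E°), Mn²⁺/Mn the anode: E°cell = +1.51 − (-1.22) = +2.73 V, n = 6.
Overall: 2 Au³⁺(aq) + 3 Mn(s) → 2 Au(s) + 3 Mn²⁺(aq)
Q = [Mn²⁺]^3 / ([Au³⁺]^2); log Q = -2.494.
E = E° − (0.0592/n) log Q = +2.73 − (0.0592/6)(-2.494) = +2.755 V.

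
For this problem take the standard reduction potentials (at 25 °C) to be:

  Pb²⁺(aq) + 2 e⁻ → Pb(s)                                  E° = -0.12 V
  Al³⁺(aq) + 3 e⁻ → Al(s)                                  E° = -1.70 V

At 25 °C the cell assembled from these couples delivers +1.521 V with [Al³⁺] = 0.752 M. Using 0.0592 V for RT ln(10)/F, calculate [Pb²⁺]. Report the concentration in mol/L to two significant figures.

0.0084 M

Pb²⁺/Pb is the cathode, Al³⁺/Al the anode: E°cell = +1.58 V, n = 6.
Overall reaction: 3 Pb²⁺(aq) + 2 Al(s) → 3 Pb(s) + 2 Al³⁺(aq); Q = [Al³⁺]^2/[Pb²⁺]^3.
From E = E° − (0.0592/n) log Q: log Q = (E° − E)·n/0.0592 = (+1.58 − (+1.521))·6/0.0592 = 5.9797.
So 3·log[Pb²⁺] = 2·log(0.752) − log Q = -0.2476 − (5.9797) = -6.2273; log[Pb²⁺] = -6.2273 / 3 = -2.0758; [Pb²⁺] = 10^(-2.0758) ≈ 0.0084 M.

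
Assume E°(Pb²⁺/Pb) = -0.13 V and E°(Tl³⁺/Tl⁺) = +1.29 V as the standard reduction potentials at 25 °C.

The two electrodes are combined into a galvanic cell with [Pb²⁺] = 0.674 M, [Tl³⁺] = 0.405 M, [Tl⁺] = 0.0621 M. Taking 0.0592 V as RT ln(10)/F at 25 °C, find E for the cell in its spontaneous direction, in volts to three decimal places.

Tl³⁺/Tl⁺ is the cathode (higher E°), Pb²⁺/Pb the anode: E°cell = +1.29 − (-0.13) = +1.42 V, n = 2.
Overall: Tl³⁺(aq) + Pb(s) → Tl⁺(aq) + Pb²⁺(aq)
Q = [Tl⁺]·[Pb²⁺] / ([Tl³⁺]); log Q = -0.986.
E = E° − (0.0592/n) log Q = +1.42 − (0.0592/2)(-0.986) = +1.449 V.

+1.449 V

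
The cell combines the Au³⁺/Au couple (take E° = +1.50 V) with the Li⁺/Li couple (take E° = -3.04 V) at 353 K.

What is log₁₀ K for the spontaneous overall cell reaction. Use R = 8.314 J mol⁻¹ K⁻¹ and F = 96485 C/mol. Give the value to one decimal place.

Cathode: Au³⁺/Au; anode: Li⁺/Li. E°cell = (+1.50) − (-3.04) = +4.54 V, with n = 3.
ΔG° = −nFE° = −RT ln K, so ln K = nFE°/(RT) = (3)(96485)(+4.54) / ((8.314)(353)) = 447.767.
log₁₀ K = 447.767 / ln 10 = 194.5.

194.5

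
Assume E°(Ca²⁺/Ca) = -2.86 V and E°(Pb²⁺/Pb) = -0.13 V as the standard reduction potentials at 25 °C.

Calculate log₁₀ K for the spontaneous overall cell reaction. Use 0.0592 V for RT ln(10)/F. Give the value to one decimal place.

92.2

Cathode: Pb²⁺/Pb; anode: Ca²⁺/Ca. E°cell = +2.73 V, n = 2.
log K = nE°cell / 0.0592 = (2)(+2.73) / 0.0592 = 92.2.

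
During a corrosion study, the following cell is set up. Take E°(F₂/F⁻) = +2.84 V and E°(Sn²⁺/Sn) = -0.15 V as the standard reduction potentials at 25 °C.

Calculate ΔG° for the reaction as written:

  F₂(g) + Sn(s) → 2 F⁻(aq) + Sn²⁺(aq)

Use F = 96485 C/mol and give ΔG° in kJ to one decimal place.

As written, F₂/F⁻ is reduced (cathode) and Sn²⁺/Sn is oxidised (anode), so E°cell = (+2.84) − (-0.15) = +2.99 V.
Balancing electrons gives n = 2.
ΔG° = −nFE° = −(2)(96485)(+2.99) = -576,980 J = -577.0 kJ.

-577.0 kJ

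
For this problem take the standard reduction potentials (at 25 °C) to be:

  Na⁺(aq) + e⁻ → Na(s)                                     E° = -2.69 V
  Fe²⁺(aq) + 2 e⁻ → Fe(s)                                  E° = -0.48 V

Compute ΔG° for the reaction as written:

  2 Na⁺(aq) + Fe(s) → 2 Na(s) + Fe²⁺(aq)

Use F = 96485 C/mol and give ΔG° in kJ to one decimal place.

+426.5 kJ

As written, Na⁺/Na is reduced (cathode) and Fe²⁺/Fe is oxidised (anode), so E°cell = (-2.69) − (-0.48) = -2.21 V.
Balancing electrons gives n = 2.
ΔG° = −nFE° = −(2)(96485)(-2.21) = 426,464 J = +426.5 kJ.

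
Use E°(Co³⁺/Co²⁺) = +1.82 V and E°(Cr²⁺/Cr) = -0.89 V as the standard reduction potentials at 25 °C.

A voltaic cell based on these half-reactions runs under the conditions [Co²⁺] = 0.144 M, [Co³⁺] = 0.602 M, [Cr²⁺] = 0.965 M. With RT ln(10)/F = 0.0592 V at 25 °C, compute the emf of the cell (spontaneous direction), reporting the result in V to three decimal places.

+2.747 V

Co³⁺/Co²⁺ is the cathode (higher E°), Cr²⁺/Cr the anode: E°cell = +1.82 − (-0.89) = +2.71 V, n = 2.
Overall: 2 Co³⁺(aq) + Cr(s) → 2 Co²⁺(aq) + Cr²⁺(aq)
Q = [Co²⁺]^2·[Cr²⁺] / ([Co³⁺]^2); log Q = -1.258.
E = E° − (0.0592/n) log Q = +2.71 − (0.0592/2)(-1.258) = +2.747 V.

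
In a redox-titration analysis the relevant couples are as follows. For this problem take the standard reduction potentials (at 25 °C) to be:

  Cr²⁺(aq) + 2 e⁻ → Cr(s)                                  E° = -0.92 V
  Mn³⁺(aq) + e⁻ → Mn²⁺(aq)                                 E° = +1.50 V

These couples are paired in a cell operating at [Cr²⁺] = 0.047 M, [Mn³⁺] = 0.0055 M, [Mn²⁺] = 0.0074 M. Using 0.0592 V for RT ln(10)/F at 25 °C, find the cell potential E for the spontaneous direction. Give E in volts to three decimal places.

+2.452 V

Mn³⁺/Mn²⁺ is the cathode (higher E°), Cr²⁺/Cr the anode: E°cell = +1.50 − (-0.92) = +2.42 V, n = 2.
Overall: 2 Mn³⁺(aq) + Cr(s) → 2 Mn²⁺(aq) + Cr²⁺(aq)
Q = [Mn²⁺]^2·[Cr²⁺] / ([Mn³⁺]^2); log Q = -1.070.
E = E° − (0.0592/n) log Q = +2.42 − (0.0592/2)(-1.070) = +2.452 V.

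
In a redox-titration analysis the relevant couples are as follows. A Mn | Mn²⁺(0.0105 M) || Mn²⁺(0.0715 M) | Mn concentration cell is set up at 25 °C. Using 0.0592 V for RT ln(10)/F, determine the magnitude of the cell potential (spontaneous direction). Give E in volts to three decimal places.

For a concentration cell E°cell = 0. The 0.0715 M side is the cathode (reduction is favoured where [Mn²⁺] is higher).
With n = 2, E = −(0.0592/2) log([Mn²⁺]ₐₙ/[Mn²⁺]꜀ₐₜ) = −(0.0592/2) log(0.0105/0.0715) = −(0.0592/2)(-0.833) = +0.025 V.

+0.025 V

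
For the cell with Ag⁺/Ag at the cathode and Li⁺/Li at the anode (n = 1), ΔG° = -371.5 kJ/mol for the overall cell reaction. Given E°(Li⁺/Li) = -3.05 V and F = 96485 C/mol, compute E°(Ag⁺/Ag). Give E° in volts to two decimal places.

+0.80 V

E°cell = −ΔG°/(nF) = −(-371.5×10³)/((1)(96485)) = +3.850 V.
Since Ag⁺/Ag is the cathode and Li⁺/Li the anode, E°cell = E°(Ag⁺/Ag) − E°(Li⁺/Li).
So E°(Ag⁺/Ag) = E°cell + E°(Li⁺/Li) = +3.850 + (-3.05) = +0.80 V.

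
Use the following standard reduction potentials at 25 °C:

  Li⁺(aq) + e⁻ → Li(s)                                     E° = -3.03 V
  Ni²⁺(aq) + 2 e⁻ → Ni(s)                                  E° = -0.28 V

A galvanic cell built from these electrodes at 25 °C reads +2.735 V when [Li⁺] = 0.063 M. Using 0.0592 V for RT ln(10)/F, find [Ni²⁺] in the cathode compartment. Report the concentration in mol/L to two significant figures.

0.0012 M

Ni²⁺/Ni is the cathode, Li⁺/Li the anode: E°cell = +2.75 V, n = 2.
Overall reaction: Ni²⁺(aq) + 2 Li(s) → Ni(s) + 2 Li⁺(aq); Q = [Li⁺]^2/[Ni²⁺]^1.
From E = E° − (0.0592/n) log Q: log Q = (E° − E)·n/0.0592 = (+2.75 − (+2.735))·2/0.0592 = 0.5068.
So 1·log[Ni²⁺] = 2·log(0.063) − log Q = -2.4013 − (0.5068) = -2.9081; [Ni²⁺] = 10^(-2.9081) ≈ 0.0012 M.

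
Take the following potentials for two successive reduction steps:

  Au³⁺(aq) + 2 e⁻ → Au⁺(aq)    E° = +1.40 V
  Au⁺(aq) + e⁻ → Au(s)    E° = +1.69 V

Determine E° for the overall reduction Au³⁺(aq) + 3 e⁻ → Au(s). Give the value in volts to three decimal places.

+1.497 V

Standard free energies of sequential steps add: ΔG°₃ = ΔG°₁ + ΔG°₂, so n₃E°₃ = n₁E°₁ + n₂E°₂.
E°₃ = (2×+1.40 + 1×+1.69) / 3 = (+4.490) / 3 = +1.497 V.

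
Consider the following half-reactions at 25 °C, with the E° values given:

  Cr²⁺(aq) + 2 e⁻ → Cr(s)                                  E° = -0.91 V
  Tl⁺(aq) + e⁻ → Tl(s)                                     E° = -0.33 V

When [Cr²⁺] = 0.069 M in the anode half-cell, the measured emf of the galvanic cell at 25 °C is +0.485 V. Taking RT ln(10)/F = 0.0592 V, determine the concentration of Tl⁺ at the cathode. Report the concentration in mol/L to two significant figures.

Tl⁺/Tl is the cathode, Cr²⁺/Cr the anode: E°cell = +0.58 V, n = 2.
Overall reaction: 2 Tl⁺(aq) + Cr(s) → 2 Tl(s) + Cr²⁺(aq); Q = [Cr²⁺]^1/[Tl⁺]^2.
From E = E° − (0.0592/n) log Q: log Q = (E° − E)·n/0.0592 = (+0.58 − (+0.485))·2/0.0592 = 3.2095.
So 2·log[Tl⁺] = 1·log(0.069) − log Q = -1.1612 − (3.2095) = -4.3707; log[Tl⁺] = -4.3707 / 2 = -2.1854; [Tl⁺] = 10^(-2.1854) ≈ 0.0065 M.

0.0065 M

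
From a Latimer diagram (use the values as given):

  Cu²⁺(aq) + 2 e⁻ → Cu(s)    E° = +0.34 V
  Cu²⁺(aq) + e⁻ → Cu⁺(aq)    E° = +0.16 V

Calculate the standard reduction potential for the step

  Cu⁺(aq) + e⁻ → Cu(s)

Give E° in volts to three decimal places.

Sequential free energies add, so n₃E°₃ = n₁E°₁ + n₂E°₂.
With n₃ = 2, and the known step contributing 1×(+0.16) V, the unknown satisfies 1·E° = 2×(+0.34) − 1×(+0.16) = +0.520.
E° = +0.520 / 1 = +0.520 V.

+0.520 V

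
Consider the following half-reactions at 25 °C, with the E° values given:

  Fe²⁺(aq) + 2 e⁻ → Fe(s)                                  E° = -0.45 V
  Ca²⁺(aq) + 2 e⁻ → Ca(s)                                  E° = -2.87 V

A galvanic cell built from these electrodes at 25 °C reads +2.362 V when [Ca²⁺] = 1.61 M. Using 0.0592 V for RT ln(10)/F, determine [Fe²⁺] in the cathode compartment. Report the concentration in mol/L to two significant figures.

Fe²⁺/Fe is the cathode, Ca²⁺/Ca the anode: E°cell = +2.42 V, n = 2.
Overall reaction: Fe²⁺(aq) + Ca(s) → Fe(s) + Ca²⁺(aq); Q = [Ca²⁺]^1/[Fe²⁺]^1.
From E = E° − (0.0592/n) log Q: log Q = (E° − E)·n/0.0592 = (+2.42 − (+2.362))·2/0.0592 = 1.9595.
So 1·log[Fe²⁺] = 1·log(1.61) − log Q = 0.2068 − (1.9595) = -1.7527; [Fe²⁺] = 10^(-1.7527) ≈ 0.018 M.

0.018 M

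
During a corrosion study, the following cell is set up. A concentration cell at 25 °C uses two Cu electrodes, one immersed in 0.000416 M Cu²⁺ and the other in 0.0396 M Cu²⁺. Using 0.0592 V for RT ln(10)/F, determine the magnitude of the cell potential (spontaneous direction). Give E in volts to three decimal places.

For a concentration cell E°cell = 0. The 0.0396 M side is the cathode (reduction is favoured where [Cu²⁺] is higher).
With n = 2, E = −(0.0592/2) log([Cu²⁺]ₐₙ/[Cu²⁺]꜀ₐₜ) = −(0.0592/2) log(0.000416/0.0396) = −(0.0592/2)(-1.979) = +0.059 V.

+0.059 V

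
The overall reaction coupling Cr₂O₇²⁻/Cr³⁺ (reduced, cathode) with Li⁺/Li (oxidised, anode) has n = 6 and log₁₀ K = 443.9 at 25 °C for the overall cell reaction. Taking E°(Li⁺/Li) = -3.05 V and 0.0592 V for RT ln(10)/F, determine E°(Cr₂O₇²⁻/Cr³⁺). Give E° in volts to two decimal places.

+1.33 V

E°cell = (0.0592/n)·log K = (0.0592/6)(443.9) = +4.380 V.
Since Cr₂O₇²⁻/Cr³⁺ is the cathode and Li⁺/Li the anode, E°cell = E°(Cr₂O₇²⁻/Cr³⁺) − E°(Li⁺/Li).
So E°(Cr₂O₇²⁻/Cr³⁺) = E°cell + E°(Li⁺/Li) = +4.380 + (-3.05) = +1.33 V.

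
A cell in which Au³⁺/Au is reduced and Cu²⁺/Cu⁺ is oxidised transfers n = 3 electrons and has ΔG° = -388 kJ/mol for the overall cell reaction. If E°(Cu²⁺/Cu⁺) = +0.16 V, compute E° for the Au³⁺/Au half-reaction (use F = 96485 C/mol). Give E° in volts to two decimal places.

+1.50 V

E°cell = −ΔG°/(nF) = −(-388×10³)/((3)(96485)) = +1.340 V.
Since Au³⁺/Au is the cathode and Cu²⁺/Cu⁺ the anode, E°cell = E°(Au³⁺/Au) − E°(Cu²⁺/Cu⁺).
So E°(Au³⁺/Au) = E°cell + E°(Cu²⁺/Cu⁺) = +1.340 + (+0.16) = +1.50 V.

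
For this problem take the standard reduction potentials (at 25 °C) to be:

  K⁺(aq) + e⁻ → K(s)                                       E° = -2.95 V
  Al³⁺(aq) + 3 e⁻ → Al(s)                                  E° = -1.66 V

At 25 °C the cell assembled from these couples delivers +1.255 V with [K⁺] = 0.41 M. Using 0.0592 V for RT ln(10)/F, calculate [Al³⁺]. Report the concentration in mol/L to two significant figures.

0.0012 M

Al³⁺/Al is the cathode, K⁺/K the anode: E°cell = +1.29 V, n = 3.
Overall reaction: Al³⁺(aq) + 3 K(s) → Al(s) + 3 K⁺(aq); Q = [K⁺]^3/[Al³⁺]^1.
From E = E° − (0.0592/n) log Q: log Q = (E° − E)·n/0.0592 = (+1.29 − (+1.255))·3/0.0592 = 1.7736.
So 1·log[Al³⁺] = 3·log(0.41) − log Q = -1.1616 − (1.7736) = -2.9352; [Al³⁺] = 10^(-2.9352) ≈ 0.0012 M.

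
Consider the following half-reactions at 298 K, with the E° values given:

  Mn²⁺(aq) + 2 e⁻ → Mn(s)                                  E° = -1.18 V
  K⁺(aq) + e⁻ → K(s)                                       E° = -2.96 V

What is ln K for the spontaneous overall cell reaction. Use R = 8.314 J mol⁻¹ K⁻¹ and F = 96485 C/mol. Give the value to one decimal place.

Cathode: Mn²⁺/Mn; anode: K⁺/K. E°cell = (-1.18) − (-2.96) = +1.78 V, with n = 2.
ΔG° = −nFE° = −RT ln K, so ln K = nFE°/(RT) = (2)(96485)(+1.78) / ((8.314)(298)) = 138.638.

138.6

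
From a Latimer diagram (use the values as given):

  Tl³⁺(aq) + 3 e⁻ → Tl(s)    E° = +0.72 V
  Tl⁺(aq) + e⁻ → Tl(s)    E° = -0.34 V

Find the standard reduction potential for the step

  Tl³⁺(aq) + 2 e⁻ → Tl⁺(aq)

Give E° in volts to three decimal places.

Sequential free energies add, so n₃E°₃ = n₁E°₁ + n₂E°₂.
With n₃ = 3, and the known step contributing 1×(-0.34) V, the unknown satisfies 2·E° = 3×(+0.72) − 1×(-0.34) = +2.500.
E° = +2.500 / 2 = +1.250 V.

+1.250 V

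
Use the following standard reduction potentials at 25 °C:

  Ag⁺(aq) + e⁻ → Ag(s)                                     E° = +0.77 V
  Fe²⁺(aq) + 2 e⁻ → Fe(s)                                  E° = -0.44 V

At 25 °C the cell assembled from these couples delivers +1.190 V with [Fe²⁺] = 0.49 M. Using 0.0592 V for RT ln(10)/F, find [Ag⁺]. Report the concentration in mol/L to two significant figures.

0.32 M

Ag⁺/Ag is the cathode, Fe²⁺/Fe the anode: E°cell = +1.21 V, n = 2.
Overall reaction: 2 Ag⁺(aq) + Fe(s) → 2 Ag(s) + Fe²⁺(aq); Q = [Fe²⁺]^1/[Ag⁺]^2.
From E = E° − (0.0592/n) log Q: log Q = (E° − E)·n/0.0592 = (+1.21 − (+1.190))·2/0.0592 = 0.6757.
So 2·log[Ag⁺] = 1·log(0.49) − log Q = -0.3098 − (0.6757) = -0.9855; log[Ag⁺] = -0.9855 / 2 = -0.4928; [Ag⁺] = 10^(-0.4928) ≈ 0.32 M.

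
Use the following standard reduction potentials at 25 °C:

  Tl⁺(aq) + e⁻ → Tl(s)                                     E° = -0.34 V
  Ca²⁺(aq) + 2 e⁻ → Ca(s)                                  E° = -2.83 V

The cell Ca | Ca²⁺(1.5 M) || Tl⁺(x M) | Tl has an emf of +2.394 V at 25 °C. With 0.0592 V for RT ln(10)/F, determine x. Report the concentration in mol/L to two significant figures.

Tl⁺/Tl is the cathode, Ca²⁺/Ca the anode: E°cell = +2.49 V, n = 2.
Overall reaction: 2 Tl⁺(aq) + Ca(s) → 2 Tl(s) + Ca²⁺(aq); Q = [Ca²⁺]^1/[Tl⁺]^2.
From E = E° − (0.0592/n) log Q: log Q = (E° − E)·n/0.0592 = (+2.49 − (+2.394))·2/0.0592 = 3.2432.
So 2·log[Tl⁺] = 1·log(1.5) − log Q = 0.1761 − (3.2432) = -3.0671; log[Tl⁺] = -3.0671 / 2 = -1.5335; [Tl⁺] = 10^(-1.5335) ≈ 0.029 M.

0.029 M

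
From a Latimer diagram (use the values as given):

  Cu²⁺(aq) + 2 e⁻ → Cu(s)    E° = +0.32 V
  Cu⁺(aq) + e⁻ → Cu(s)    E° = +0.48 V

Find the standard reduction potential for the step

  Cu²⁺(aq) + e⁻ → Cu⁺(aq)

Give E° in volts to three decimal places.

+0.160 V

Sequential free energies add, so n₃E°₃ = n₁E°₁ + n₂E°₂.
With n₃ = 2, and the known step contributing 1×(+0.48) V, the unknown satisfies 1·E° = 2×(+0.32) − 1×(+0.48) = +0.160.
E° = +0.160 / 1 = +0.160 V.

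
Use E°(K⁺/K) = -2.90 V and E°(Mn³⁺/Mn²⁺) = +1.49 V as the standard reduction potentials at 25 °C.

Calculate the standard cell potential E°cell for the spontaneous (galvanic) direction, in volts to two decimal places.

+4.39 V

The Mn³⁺/Mn²⁺ couple has the higher reduction potential, so it is the cathode; K⁺/K is oxidised at the anode.
E°cell = E°(cathode) − E°(anode) = (+1.49) − (-2.90) = +4.39 V.
Since E°cell > 0, the reaction is spontaneous under standard conditions.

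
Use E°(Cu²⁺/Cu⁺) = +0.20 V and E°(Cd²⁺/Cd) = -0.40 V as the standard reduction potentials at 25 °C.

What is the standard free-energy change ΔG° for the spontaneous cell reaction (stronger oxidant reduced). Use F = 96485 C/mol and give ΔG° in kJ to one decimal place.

Cu²⁺/Cu⁺ (E° = +0.20 V) is the cathode; Cd²⁺/Cd (E° = -0.40 V) is the anode, so E°cell = +0.60 V.
Balancing electrons gives n = 2 (lcm of 1 and 2).
ΔG° = −nFE° = −(2)(96485)(+0.60) = -115,782 J = -115.8 kJ.

-115.8 kJ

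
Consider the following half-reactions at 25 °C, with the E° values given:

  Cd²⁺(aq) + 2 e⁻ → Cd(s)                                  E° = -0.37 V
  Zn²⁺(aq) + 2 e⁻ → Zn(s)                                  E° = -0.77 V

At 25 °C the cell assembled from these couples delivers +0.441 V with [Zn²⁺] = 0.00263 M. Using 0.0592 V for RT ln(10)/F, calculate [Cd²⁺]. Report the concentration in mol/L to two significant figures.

Cd²⁺/Cd is the cathode, Zn²⁺/Zn the anode: E°cell = +0.40 V, n = 2.
Overall reaction: Cd²⁺(aq) + Zn(s) → Cd(s) + Zn²⁺(aq); Q = [Zn²⁺]^1/[Cd²⁺]^1.
From E = E° − (0.0592/n) log Q: log Q = (E° − E)·n/0.0592 = (+0.40 − (+0.441))·2/0.0592 = -1.3851.
So 1·log[Cd²⁺] = 1·log(0.00263) − log Q = -2.5800 − (-1.3851) = -1.1949; [Cd²⁺] = 10^(-1.1949) ≈ 0.064 M.

0.064 M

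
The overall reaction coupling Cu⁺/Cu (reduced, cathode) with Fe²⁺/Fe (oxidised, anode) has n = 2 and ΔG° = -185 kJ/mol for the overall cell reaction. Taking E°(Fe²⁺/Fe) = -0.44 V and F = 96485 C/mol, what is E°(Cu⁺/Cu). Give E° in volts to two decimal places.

E°cell = −ΔG°/(nF) = −(-185×10³)/((2)(96485)) = +0.959 V.
Since Cu⁺/Cu is the cathode and Fe²⁺/Fe the anode, E°cell = E°(Cu⁺/Cu) − E°(Fe²⁺/Fe).
So E°(Cu⁺/Cu) = E°cell + E°(Fe²⁺/Fe) = +0.959 + (-0.44) = +0.52 V.

+0.52 V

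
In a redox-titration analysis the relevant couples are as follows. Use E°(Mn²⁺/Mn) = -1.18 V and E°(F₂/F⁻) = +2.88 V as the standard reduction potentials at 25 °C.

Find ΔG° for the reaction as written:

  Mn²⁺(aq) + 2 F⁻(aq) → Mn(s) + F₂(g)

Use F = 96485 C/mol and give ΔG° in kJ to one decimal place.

As written, Mn²⁺/Mn is reduced (cathode) and F₂/F⁻ is oxidised (anode), so E°cell = (-1.18) − (+2.88) = -4.06 V.
Balancing electrons gives n = 2.
ΔG° = −nFE° = −(2)(96485)(-4.06) = 783,458 J = +783.5 kJ.

+783.5 kJ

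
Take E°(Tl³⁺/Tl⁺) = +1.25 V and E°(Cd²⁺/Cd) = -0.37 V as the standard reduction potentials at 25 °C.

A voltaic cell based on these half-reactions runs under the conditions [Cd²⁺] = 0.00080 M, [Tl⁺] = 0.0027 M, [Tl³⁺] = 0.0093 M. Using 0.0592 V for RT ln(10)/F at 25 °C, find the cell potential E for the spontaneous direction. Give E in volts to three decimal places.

+1.728 V

Tl³⁺/Tl⁺ is the cathode (higher E°), Cd²⁺/Cd the anode: E°cell = +1.25 − (-0.37) = +1.62 V, n = 2.
Overall: Tl³⁺(aq) + Cd(s) → Tl⁺(aq) + Cd²⁺(aq)
Q = [Tl⁺]·[Cd²⁺] / ([Tl³⁺]); log Q = -3.634.
E = E° − (0.0592/n) log Q = +1.62 − (0.0592/2)(-3.634) = +1.728 V.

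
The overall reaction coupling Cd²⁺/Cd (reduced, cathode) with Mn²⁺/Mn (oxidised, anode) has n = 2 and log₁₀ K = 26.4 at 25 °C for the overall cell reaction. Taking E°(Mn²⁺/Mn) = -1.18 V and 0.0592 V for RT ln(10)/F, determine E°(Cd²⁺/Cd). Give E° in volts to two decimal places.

E°cell = (0.0592/n)·log K = (0.0592/2)(26.4) = +0.781 V.
Since Cd²⁺/Cd is the cathode and Mn²⁺/Mn the anode, E°cell = E°(Cd²⁺/Cd) − E°(Mn²⁺/Mn).
So E°(Cd²⁺/Cd) = E°cell + E°(Mn²⁺/Mn) = +0.781 + (-1.18) = -0.40 V.

-0.40 V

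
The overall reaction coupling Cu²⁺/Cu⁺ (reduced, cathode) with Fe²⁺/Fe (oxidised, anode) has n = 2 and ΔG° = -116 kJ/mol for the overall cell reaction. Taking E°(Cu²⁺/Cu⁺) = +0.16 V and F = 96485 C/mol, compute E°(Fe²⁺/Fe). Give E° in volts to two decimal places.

E°cell = −ΔG°/(nF) = −(-116×10³)/((2)(96485)) = +0.601 V.
Since Cu²⁺/Cu⁺ is the cathode and Fe²⁺/Fe the anode, E°cell = E°(Cu²⁺/Cu⁺) − E°(Fe²⁺/Fe).
So E°(Fe²⁺/Fe) = E°(Cu²⁺/Cu⁺) − E°cell = (+0.16) − (+0.601) = -0.44 V.

-0.44 V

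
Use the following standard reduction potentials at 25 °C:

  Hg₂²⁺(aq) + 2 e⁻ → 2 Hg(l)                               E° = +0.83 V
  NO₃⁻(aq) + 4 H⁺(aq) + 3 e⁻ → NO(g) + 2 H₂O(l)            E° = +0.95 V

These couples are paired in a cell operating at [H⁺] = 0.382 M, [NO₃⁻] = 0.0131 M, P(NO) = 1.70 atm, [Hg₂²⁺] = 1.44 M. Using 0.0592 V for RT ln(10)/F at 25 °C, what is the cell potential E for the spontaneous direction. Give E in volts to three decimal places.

+0.041 V

NO₃⁻/NO is the cathode (higher E°), Hg₂²⁺/Hg the anode: E°cell = +0.95 − (+0.83) = +0.12 V, n = 6.
Overall: 2 NO₃⁻(aq) + 8 H⁺(aq) + 6 Hg(l) → 2 NO(g) + 4 H₂O(l) + 3 Hg₂²⁺(aq)
Q = P(NO)^2·[Hg₂²⁺]^3 / ([NO₃⁻]^2·[H⁺]^8); log Q = 8.045.
E = E° − (0.0592/n) log Q = +0.12 − (0.0592/6)(8.045) = +0.041 V.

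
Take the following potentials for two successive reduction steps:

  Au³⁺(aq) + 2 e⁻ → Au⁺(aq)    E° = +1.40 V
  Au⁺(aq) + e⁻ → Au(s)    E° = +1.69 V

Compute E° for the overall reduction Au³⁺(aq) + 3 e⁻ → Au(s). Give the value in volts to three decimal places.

+1.497 V

Since ΔG° = −nFE° is additive over sequential reductions, n₃E°₃ = n₁E°₁ + n₂E°₂.
E°₃ = (2×+1.40 + 1×+1.69) / 3 = (+4.490) / 3 = +1.497 V.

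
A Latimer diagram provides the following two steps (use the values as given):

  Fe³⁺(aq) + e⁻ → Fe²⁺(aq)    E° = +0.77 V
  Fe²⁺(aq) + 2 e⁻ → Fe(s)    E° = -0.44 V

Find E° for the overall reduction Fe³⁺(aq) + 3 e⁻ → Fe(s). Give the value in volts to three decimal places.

Since ΔG° = −nFE° is additive over sequential reductions, n₃E°₃ = n₁E°₁ + n₂E°₂.
E°₃ = (1×+0.77 + 2×-0.44) / 3 = (-0.110) / 3 = -0.037 V.

-0.037 V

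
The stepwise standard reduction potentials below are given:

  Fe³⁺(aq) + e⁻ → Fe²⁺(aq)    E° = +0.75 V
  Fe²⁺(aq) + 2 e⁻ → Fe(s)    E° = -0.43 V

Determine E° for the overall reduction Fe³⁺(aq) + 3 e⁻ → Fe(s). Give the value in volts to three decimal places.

Adding the free-energy changes (−nFE°) of the two steps gives −n₃FE°₃ = −n₁FE°₁ − n₂FE°₂.
E°₃ = (1×+0.75 + 2×-0.43) / 3 = (-0.110) / 3 = -0.037 V.

-0.037 V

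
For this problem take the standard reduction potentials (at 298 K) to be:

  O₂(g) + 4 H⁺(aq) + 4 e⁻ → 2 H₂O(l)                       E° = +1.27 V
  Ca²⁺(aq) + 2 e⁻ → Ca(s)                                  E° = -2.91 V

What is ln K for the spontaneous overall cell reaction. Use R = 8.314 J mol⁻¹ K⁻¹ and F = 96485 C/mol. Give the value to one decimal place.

651.1

Cathode: O₂/H₂O; anode: Ca²⁺/Ca. E°cell = (+1.27) − (-2.91) = +4.18 V, with n = 4.
ΔG° = −nFE° = −RT ln K, so ln K = nFE°/(RT) = (4)(96485)(+4.18) / ((8.314)(298)) = 651.133.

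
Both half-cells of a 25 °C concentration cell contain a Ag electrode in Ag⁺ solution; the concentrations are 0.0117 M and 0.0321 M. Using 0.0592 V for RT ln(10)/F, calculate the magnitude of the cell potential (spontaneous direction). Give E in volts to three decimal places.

+0.026 V

For a concentration cell E°cell = 0. The 0.0321 M side is the cathode (reduction is favoured where [Ag⁺] is higher).
With n = 1, E = −(0.0592/1) log([Ag⁺]ₐₙ/[Ag⁺]꜀ₐₜ) = −(0.0592/1) log(0.0117/0.0321) = −(0.0592/1)(-0.438) = +0.026 V.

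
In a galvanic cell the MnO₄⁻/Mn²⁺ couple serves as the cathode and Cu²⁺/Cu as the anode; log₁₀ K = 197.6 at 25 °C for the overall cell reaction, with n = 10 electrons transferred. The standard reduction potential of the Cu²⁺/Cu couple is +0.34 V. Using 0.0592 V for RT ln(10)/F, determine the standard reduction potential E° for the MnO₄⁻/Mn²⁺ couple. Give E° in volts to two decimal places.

+1.51 V

E°cell = (0.0592/n)·log K = (0.0592/10)(197.6) = +1.170 V.
Since MnO₄⁻/Mn²⁺ is the cathode and Cu²⁺/Cu the anode, E°cell = E°(MnO₄⁻/Mn²⁺) − E°(Cu²⁺/Cu).
So E°(MnO₄⁻/Mn²⁺) = E°cell + E°(Cu²⁺/Cu) = +1.170 + (+0.34) = +1.51 V.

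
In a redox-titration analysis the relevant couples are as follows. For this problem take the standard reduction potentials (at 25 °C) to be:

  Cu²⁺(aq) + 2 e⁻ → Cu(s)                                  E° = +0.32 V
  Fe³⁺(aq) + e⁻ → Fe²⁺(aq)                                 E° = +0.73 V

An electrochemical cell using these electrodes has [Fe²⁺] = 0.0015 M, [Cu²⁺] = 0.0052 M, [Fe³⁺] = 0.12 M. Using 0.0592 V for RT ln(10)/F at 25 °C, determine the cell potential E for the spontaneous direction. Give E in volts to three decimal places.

+0.590 V

Fe³⁺/Fe²⁺ is the cathode (higher E°), Cu²⁺/Cu the anode: E°cell = +0.73 − (+0.32) = +0.41 V, n = 2.
Overall: 2 Fe³⁺(aq) + Cu(s) → 2 Fe²⁺(aq) + Cu²⁺(aq)
Q = [Fe²⁺]^2·[Cu²⁺] / ([Fe³⁺]^2); log Q = -6.090.
E = E° − (0.0592/n) log Q = +0.41 − (0.0592/2)(-6.090) = +0.590 V.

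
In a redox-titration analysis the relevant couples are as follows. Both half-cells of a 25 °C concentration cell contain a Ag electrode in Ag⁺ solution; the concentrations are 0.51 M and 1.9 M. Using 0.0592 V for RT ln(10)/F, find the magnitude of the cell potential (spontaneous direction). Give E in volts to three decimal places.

+0.034 V

For a concentration cell E°cell = 0. The 1.9 M side is the cathode (reduction is favoured where [Ag⁺] is higher).
With n = 1, E = −(0.0592/1) log([Ag⁺]ₐₙ/[Ag⁺]꜀ₐₜ) = −(0.0592/1) log(0.51/1.9) = −(0.0592/1)(-0.571) = +0.034 V.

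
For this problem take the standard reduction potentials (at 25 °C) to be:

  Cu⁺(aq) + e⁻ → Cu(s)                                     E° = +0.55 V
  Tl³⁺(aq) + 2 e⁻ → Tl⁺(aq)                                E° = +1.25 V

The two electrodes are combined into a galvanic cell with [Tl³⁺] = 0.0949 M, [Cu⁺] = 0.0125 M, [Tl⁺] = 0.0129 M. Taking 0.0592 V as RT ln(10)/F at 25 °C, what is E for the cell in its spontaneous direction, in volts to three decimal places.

Tl³⁺/Tl⁺ is the cathode (higher E°), Cu⁺/Cu the anode: E°cell = +1.25 − (+0.55) = +0.70 V, n = 2.
Overall: Tl³⁺(aq) + 2 Cu(s) → Tl⁺(aq) + 2 Cu⁺(aq)
Q = [Tl⁺]·[Cu⁺]^2 / ([Tl³⁺]); log Q = -4.673.
E = E° − (0.0592/n) log Q = +0.70 − (0.0592/2)(-4.673) = +0.838 V.

+0.838 V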